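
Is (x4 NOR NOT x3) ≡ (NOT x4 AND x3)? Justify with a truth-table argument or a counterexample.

Yes, they are equivalent — the two output columns agree on all 4 assignments:
x4 | x3 | Expression 1 | Expression 2
-------------------------------------
0 | 0 | 0 | 0
0 | 1 | 1 | 1
1 | 0 | 0 | 0
1 | 1 | 0 | 0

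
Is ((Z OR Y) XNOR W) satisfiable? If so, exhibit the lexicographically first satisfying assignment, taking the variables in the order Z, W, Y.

Z=0, W=0, Y=0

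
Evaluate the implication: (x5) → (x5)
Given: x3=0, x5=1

Antecedent (x5) = 1; consequent (x5) = 1.
1 → 1 = 1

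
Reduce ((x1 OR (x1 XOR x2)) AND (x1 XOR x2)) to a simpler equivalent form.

By absorption (E AND (E OR v) = E):
= (x1 XOR x2)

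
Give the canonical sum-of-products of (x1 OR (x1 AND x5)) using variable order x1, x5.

Σm(2, 3) = (x1 AND NOT x5) OR (x1 AND x5)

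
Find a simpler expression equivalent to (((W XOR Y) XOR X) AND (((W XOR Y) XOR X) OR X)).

By absorption (E AND (E OR v) = E):
= ((W XOR Y) XOR X)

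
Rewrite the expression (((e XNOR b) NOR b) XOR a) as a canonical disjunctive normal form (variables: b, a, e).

(NOT b AND NOT a AND e) OR (NOT b AND a AND NOT e) OR (b AND a AND NOT e) OR (b AND a AND e)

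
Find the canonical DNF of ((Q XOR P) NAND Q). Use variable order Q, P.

(NOT Q AND NOT P) OR (NOT Q AND P) OR (Q AND P)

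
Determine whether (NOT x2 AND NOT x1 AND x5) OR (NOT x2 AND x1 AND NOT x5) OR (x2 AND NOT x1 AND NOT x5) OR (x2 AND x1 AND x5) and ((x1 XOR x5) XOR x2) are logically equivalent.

Yes, they are equivalent — the two output columns agree on all 8 assignments:
x2 | x1 | x5 | Expression 1 | Expression 2
------------------------------------------
0 | 0 | 0 | 0 | 0
0 | 0 | 1 | 1 | 1
0 | 1 | 0 | 1 | 1
0 | 1 | 1 | 0 | 0
1 | 0 | 0 | 1 | 1
1 | 0 | 1 | 0 | 0
1 | 1 | 0 | 0 | 0
1 | 1 | 1 | 1 | 1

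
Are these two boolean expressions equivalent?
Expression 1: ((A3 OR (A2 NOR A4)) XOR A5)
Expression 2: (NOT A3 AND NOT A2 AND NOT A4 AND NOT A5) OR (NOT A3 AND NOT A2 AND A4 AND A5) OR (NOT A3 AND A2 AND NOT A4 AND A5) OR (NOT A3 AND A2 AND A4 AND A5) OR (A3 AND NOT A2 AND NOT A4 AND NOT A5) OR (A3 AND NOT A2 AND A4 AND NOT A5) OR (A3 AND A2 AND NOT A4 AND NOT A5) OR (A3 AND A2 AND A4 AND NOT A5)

Yes, they are equivalent — the two output columns agree on all 16 assignments:
A3 | A2 | A4 | A5 | Expression 1 | Expression 2
-----------------------------------------------
0 | 0 | 0 | 0 | 1 | 1
0 | 0 | 0 | 1 | 0 | 0
0 | 0 | 1 | 0 | 0 | 0
0 | 0 | 1 | 1 | 1 | 1
0 | 1 | 0 | 0 | 0 | 0
0 | 1 | 0 | 1 | 1 | 1
0 | 1 | 1 | 0 | 0 | 0
0 | 1 | 1 | 1 | 1 | 1
1 | 0 | 0 | 0 | 1 | 1
1 | 0 | 0 | 1 | 0 | 0
1 | 0 | 1 | 0 | 1 | 1
1 | 0 | 1 | 1 | 0 | 0
1 | 1 | 0 | 0 | 1 | 1
1 | 1 | 0 | 1 | 0 | 0
1 | 1 | 1 | 0 | 1 | 1
1 | 1 | 1 | 1 | 0 | 0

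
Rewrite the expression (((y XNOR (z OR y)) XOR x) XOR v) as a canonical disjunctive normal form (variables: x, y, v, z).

(NOT x AND NOT y AND NOT v AND NOT z) OR (NOT x AND NOT y AND v AND z) OR (NOT x AND y AND NOT v AND NOT z) OR (NOT x AND y AND NOT v AND z) OR (x AND NOT y AND NOT v AND z) OR (x AND NOT y AND v AND NOT z) OR (x AND y AND v AND NOT z) OR (x AND y AND v AND z)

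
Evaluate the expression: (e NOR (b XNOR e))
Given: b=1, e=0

Substituting: (0 NOR (1 XNOR 0))
= 1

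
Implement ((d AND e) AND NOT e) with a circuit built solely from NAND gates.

((((d NAND e) NAND (d NAND e)) NAND (e NAND e)) NAND (((d NAND e) NAND (d NAND e)) NAND (e NAND e)))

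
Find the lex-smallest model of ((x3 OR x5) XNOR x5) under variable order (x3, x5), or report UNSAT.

x3=0, x5=0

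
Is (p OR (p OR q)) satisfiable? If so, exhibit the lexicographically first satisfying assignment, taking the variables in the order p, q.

p=0, q=1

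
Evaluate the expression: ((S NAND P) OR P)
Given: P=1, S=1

Substituting: ((1 NAND 1) OR 1)
= 1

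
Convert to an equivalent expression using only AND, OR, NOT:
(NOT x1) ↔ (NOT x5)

((NOT x1) AND (NOT x5)) OR (x1 AND x5)
(Biconditional = both true or both false)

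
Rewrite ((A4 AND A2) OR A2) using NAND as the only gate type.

((((A4 NAND A2) NAND (A4 NAND A2)) NAND ((A4 NAND A2) NAND (A4 NAND A2))) NAND (A2 NAND A2))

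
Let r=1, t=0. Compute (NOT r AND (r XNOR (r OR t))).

Substituting: (NOT 1 AND (1 XNOR (1 OR 0)))
= 0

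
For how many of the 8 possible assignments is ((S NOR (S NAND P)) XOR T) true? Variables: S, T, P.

Satisfying assignments: (0,1,0), (0,1,1), (1,1,0), (1,1,1)
Count: 4 out of 8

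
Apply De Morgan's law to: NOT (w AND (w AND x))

NOT w OR NOT (w AND x)
De Morgan's: NOT(AND of terms) = OR of negations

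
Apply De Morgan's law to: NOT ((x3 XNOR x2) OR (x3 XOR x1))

NOT (x3 XNOR x2) AND NOT (x3 XOR x1)
De Morgan's: NOT(OR of terms) = AND of negations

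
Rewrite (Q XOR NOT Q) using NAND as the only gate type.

((Q NAND (Q NAND (Q NAND Q))) NAND ((Q NAND Q) NAND (Q NAND (Q NAND Q))))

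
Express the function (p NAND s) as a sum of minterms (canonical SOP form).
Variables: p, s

Σm(0, 1, 2) = (NOT p AND NOT s) OR (NOT p AND s) OR (p AND NOT s)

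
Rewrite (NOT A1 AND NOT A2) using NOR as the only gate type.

(((A1 NOR A1) NOR (A1 NOR A1)) NOR ((A2 NOR A2) NOR (A2 NOR A2)))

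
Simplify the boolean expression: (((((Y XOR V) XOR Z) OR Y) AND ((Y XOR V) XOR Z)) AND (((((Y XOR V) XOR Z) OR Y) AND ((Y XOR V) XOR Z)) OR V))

By absorption (E AND (E OR v) = E) then absorption (E AND (E OR v) = E):
= ((Y XOR V) XOR Z)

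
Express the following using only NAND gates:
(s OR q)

((s NAND s) NAND (q NAND q))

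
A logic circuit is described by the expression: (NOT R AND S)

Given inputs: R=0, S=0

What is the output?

Substituting: (NOT 0 AND 0)
= 0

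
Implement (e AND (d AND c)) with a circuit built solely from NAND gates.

((e NAND ((d NAND c) NAND (d NAND c))) NAND (e NAND ((d NAND c) NAND (d NAND c))))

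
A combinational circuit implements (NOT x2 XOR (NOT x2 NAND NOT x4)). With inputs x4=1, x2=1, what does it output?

Substituting: (NOT 1 XOR (NOT 1 NAND NOT 1))
= 1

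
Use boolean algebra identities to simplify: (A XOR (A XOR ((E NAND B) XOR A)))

By XOR self-cancellation ((E XOR v) XOR v = E):
= ((E NAND B) XOR A)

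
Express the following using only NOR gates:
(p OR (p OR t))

((p NOR ((p NOR t) NOR (p NOR t))) NOR (p NOR ((p NOR t) NOR (p NOR t))))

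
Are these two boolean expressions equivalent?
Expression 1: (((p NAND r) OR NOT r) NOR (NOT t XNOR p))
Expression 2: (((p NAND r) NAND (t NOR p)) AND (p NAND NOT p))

No. Counterexample: with p=0, r=0, t=1, Expression 1 = 0 but Expression 2 = 1.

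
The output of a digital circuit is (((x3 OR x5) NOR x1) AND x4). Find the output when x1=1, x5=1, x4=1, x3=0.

Substituting: (((0 OR 1) NOR 1) AND 1)
= 0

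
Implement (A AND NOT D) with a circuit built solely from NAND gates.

((A NAND (D NAND D)) NAND (A NAND (D NAND D)))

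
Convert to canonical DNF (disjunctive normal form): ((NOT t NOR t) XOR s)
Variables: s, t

(s AND NOT t) OR (s AND t)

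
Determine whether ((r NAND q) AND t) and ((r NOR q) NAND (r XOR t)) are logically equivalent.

No. Counterexample: with q=0, r=0, t=0, Expression 1 = 0 but Expression 2 = 1.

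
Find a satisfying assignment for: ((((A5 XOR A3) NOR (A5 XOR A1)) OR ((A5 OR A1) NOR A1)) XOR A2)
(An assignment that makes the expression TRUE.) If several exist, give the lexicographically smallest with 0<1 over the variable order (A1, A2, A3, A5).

A1=0, A2=0, A3=0, A5=0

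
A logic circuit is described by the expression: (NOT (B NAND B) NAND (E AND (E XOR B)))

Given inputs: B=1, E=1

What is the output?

Substituting: (NOT (1 NAND 1) NAND (1 AND (1 XOR 1)))
= 1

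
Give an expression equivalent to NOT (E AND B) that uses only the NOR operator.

(((E NOR E) NOR (B NOR B)) NOR ((E NOR E) NOR (B NOR B)))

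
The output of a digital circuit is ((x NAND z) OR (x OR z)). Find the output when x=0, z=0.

Substituting: ((0 NAND 0) OR (0 OR 0))
= 1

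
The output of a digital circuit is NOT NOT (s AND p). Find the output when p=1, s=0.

Substituting: NOT NOT (0 AND 1)
= 0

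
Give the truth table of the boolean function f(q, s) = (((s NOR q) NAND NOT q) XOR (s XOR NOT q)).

q | s | Output
--------------
0 | 0 | 1
0 | 1 | 1
1 | 0 | 1
1 | 1 | 0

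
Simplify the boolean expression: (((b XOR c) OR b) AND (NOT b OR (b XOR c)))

By distribution ((E OR v) AND (E OR NOT v) = E):
= (b XOR c)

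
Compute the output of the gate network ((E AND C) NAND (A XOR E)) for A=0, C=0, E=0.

Substituting: ((0 AND 0) NAND (0 XOR 0))
= 1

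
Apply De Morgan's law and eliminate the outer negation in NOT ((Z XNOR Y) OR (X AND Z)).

NOT (Z XNOR Y) AND NOT (X AND Z)
De Morgan's: NOT(OR of terms) = AND of negations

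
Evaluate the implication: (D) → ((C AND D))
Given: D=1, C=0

Antecedent (D) = 1; consequent ((C AND D)) = 0.
1 → 0 = 0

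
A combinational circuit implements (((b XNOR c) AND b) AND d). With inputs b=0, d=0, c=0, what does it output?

Substituting: (((0 XNOR 0) AND 0) AND 0)
= 0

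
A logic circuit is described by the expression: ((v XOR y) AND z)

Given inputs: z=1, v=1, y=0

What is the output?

Substituting: ((1 XOR 0) AND 1)
= 1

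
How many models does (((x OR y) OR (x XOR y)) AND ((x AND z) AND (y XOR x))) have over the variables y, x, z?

Satisfying assignments: (0,1,1)
Count: 1 out of 8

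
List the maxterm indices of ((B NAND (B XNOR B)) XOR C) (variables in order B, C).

ΠM(1, 2) = (B OR NOT C) AND (NOT B OR C)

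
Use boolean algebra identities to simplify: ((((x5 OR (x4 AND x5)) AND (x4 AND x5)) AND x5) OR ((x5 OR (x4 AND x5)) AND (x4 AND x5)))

By absorption (E OR (E AND v) = E) then absorption (E AND (E OR v) = E):
= (x4 AND x5)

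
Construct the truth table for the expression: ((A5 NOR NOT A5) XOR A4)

A5 | A4 | Output
----------------
0 | 0 | 0
0 | 1 | 1
1 | 0 | 0
1 | 1 | 1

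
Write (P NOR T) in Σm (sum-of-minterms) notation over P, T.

Σm(0) = (NOT P AND NOT T)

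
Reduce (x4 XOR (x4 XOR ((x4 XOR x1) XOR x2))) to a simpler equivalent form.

By XOR self-cancellation ((E XOR v) XOR v = E):
= ((x4 XOR x1) XOR x2)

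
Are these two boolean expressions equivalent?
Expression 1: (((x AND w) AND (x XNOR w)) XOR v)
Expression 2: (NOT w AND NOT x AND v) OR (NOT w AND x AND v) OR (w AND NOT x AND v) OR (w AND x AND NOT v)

Yes, they are equivalent — the two output columns agree on all 8 assignments:
w | x | v | Expression 1 | Expression 2
---------------------------------------
0 | 0 | 0 | 0 | 0
0 | 0 | 1 | 1 | 1
0 | 1 | 0 | 0 | 0
0 | 1 | 1 | 1 | 1
1 | 0 | 0 | 0 | 0
1 | 0 | 1 | 1 | 1
1 | 1 | 0 | 1 | 1
1 | 1 | 1 | 0 | 0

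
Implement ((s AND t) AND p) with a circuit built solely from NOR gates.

((((s NOR s) NOR (t NOR t)) NOR ((s NOR s) NOR (t NOR t))) NOR (p NOR p))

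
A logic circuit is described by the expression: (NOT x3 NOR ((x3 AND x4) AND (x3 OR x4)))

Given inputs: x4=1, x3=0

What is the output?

Substituting: (NOT 0 NOR ((0 AND 1) AND (0 OR 1)))
= 0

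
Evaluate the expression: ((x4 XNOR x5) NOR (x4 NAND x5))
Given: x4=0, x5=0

Substituting: ((0 XNOR 0) NOR (0 NAND 0))
= 0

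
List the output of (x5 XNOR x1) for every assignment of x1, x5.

x1 | x5 | Output
----------------
0 | 0 | 1
0 | 1 | 0
1 | 0 | 0
1 | 1 | 1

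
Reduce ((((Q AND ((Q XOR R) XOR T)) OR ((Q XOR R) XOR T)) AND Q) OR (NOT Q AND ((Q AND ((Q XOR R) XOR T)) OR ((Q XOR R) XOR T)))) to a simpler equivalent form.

By distribution ((E AND v) OR (E AND NOT v) = E) then absorption (E OR (E AND v) = E):
= ((Q XOR R) XOR T)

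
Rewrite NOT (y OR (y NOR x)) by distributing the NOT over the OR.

NOT y AND NOT (y NOR x)
De Morgan's: NOT(OR of terms) = AND of negations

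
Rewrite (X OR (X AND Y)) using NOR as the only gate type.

((X NOR ((X NOR X) NOR (Y NOR Y))) NOR (X NOR ((X NOR X) NOR (Y NOR Y))))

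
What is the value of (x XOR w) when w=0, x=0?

Substituting: (0 XOR 0)
= 0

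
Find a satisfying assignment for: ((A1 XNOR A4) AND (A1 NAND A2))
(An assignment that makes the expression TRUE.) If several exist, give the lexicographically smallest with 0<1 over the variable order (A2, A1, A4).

A2=0, A1=0, A4=0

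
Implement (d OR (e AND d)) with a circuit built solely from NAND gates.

((d NAND d) NAND (((e NAND d) NAND (e NAND d)) NAND ((e NAND d) NAND (e NAND d))))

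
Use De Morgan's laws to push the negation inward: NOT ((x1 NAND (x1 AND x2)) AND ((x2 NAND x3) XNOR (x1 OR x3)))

NOT (x1 NAND (x1 AND x2)) OR NOT ((x2 NAND x3) XNOR (x1 OR x3))
De Morgan's: NOT(AND of terms) = OR of negations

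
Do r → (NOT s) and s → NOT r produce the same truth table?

Yes, Contrapositive is always equivalent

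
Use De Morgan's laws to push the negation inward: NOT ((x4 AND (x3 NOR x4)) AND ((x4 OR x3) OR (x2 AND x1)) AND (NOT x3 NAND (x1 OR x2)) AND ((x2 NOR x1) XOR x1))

NOT (x4 AND (x3 NOR x4)) OR NOT ((x4 OR x3) OR (x2 AND x1)) OR NOT (NOT x3 NAND (x1 OR x2)) OR NOT ((x2 NOR x1) XOR x1)
De Morgan's: NOT(AND of terms) = OR of negations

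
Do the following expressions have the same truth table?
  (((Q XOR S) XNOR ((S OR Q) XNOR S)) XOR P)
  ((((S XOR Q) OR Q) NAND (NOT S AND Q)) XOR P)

No. Counterexample: with Q=0, S=0, P=0, Expression 1 = 0 but Expression 2 = 1.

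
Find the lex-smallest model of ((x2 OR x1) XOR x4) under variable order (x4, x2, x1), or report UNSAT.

x4=0, x2=0, x1=1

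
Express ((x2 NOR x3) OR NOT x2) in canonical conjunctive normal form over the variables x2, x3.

(NOT x2 OR x3) AND (NOT x2 OR NOT x3)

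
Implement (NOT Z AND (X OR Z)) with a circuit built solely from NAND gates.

(((Z NAND Z) NAND ((X NAND X) NAND (Z NAND Z))) NAND ((Z NAND Z) NAND ((X NAND X) NAND (Z NAND Z))))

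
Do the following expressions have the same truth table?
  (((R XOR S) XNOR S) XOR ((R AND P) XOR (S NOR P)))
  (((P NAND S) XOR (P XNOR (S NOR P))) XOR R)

No. Counterexample: with R=0, P=0, S=0, Expression 1 = 0 but Expression 2 = 1.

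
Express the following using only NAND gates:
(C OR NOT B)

((C NAND C) NAND ((B NAND B) NAND (B NAND B)))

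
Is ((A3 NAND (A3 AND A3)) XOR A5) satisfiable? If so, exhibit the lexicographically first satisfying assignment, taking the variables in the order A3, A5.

A3=0, A5=0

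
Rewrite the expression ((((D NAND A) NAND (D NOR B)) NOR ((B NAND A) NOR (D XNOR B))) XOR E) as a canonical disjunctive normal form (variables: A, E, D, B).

(NOT A AND NOT E AND NOT D AND NOT B) OR (NOT A AND E AND NOT D AND B) OR (NOT A AND E AND D AND NOT B) OR (NOT A AND E AND D AND B) OR (A AND NOT E AND NOT D AND NOT B) OR (A AND E AND NOT D AND B) OR (A AND E AND D AND NOT B) OR (A AND E AND D AND B)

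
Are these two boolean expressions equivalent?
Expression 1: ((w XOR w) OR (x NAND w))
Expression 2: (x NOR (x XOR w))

No. Counterexample: with x=0, w=1, Expression 1 = 1 but Expression 2 = 0.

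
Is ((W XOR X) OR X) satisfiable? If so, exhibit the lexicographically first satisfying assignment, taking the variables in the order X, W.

X=0, W=1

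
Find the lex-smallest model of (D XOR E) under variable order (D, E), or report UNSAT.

D=0, E=1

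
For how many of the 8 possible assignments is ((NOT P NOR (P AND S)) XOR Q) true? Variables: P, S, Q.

Satisfying assignments: (0,0,1), (0,1,1), (1,0,0), (1,1,1)
Count: 4 out of 8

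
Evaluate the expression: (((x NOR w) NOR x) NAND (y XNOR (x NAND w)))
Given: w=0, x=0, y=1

Substituting: (((0 NOR 0) NOR 0) NAND (1 XNOR (0 NAND 0)))
= 1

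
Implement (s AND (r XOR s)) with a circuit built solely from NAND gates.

((s NAND ((r NAND (r NAND s)) NAND (s NAND (r NAND s)))) NAND (s NAND ((r NAND (r NAND s)) NAND (s NAND (r NAND s)))))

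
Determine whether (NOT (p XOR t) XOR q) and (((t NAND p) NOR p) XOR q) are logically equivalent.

No. Counterexample: with t=0, q=0, p=0, Expression 1 = 1 but Expression 2 = 0.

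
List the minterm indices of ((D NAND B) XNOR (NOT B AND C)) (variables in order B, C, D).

Σm(2, 3, 5, 7) = (NOT B AND C AND NOT D) OR (NOT B AND C AND D) OR (B AND NOT C AND D) OR (B AND C AND D)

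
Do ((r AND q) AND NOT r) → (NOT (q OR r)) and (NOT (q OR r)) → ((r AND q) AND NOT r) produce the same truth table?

No, Converse is not equivalent to original (counterexample: r=0, q=0)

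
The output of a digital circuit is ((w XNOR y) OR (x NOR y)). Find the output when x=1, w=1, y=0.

Substituting: ((1 XNOR 0) OR (1 NOR 0))
= 0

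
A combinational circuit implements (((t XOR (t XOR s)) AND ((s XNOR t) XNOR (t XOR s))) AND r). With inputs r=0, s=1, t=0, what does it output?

Substituting: (((0 XOR (0 XOR 1)) AND ((1 XNOR 0) XNOR (0 XOR 1))) AND 0)
= 0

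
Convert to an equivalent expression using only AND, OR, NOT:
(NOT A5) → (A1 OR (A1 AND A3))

A5 OR (A1 OR (A1 AND A3))
(Implication elimination: A → B = NOT A OR B)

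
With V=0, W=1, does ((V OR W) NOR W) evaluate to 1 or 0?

Substituting: ((0 OR 1) NOR 1)
= 0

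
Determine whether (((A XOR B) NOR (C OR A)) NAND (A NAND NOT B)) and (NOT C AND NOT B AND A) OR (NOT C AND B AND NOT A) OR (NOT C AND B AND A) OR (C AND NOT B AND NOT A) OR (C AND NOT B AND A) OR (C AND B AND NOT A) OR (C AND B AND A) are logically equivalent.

Yes, they are equivalent — the two output columns agree on all 8 assignments:
C | B | A | Expression 1 | Expression 2
---------------------------------------
0 | 0 | 0 | 0 | 0
0 | 0 | 1 | 1 | 1
0 | 1 | 0 | 1 | 1
0 | 1 | 1 | 1 | 1
1 | 0 | 0 | 1 | 1
1 | 0 | 1 | 1 | 1
1 | 1 | 0 | 1 | 1
1 | 1 | 1 | 1 | 1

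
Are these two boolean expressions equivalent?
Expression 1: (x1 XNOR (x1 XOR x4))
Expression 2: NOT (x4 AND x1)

No. Counterexample: with x4=1, x1=0, Expression 1 = 0 but Expression 2 = 1.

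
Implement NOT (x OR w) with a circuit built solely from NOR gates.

(((x NOR w) NOR (x NOR w)) NOR ((x NOR w) NOR (x NOR w)))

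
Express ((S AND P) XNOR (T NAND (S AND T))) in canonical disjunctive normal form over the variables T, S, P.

(NOT T AND S AND P) OR (T AND S AND NOT P)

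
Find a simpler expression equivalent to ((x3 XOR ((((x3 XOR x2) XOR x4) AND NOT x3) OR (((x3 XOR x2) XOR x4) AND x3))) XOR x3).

By XOR self-cancellation ((E XOR v) XOR v = E) then distribution ((E AND v) OR (E AND NOT v) = E):
= ((x3 XOR x2) XOR x4)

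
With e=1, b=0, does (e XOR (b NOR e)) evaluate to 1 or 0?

Substituting: (1 XOR (0 NOR 1))
= 1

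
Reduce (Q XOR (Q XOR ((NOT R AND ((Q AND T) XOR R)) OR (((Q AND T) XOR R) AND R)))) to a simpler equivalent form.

By XOR self-cancellation ((E XOR v) XOR v = E) then distribution ((E AND v) OR (E AND NOT v) = E):
= ((Q AND T) XOR R)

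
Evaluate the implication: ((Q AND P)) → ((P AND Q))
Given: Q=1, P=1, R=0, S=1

Antecedent ((Q AND P)) = 1; consequent ((P AND Q)) = 1.
1 → 1 = 1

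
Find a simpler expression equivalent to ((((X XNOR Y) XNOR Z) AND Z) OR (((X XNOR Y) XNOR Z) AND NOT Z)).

By distribution ((E AND v) OR (E AND NOT v) = E):
= ((X XNOR Y) XNOR Z)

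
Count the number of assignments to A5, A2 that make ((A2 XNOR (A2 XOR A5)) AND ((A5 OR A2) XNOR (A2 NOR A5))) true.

No assignment satisfies the expression.
Count: 0 out of 4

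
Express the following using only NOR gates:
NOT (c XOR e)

(((((c NOR e) NOR (c NOR e)) NOR ((c NOR e) NOR (c NOR e))) NOR ((((c NOR c) NOR (e NOR e)) NOR ((c NOR c) NOR (e NOR e))) NOR (((c NOR c) NOR (e NOR e)) NOR ((c NOR c) NOR (e NOR e))))) NOR ((((c NOR e) NOR (c NOR e)) NOR ((c NOR e) NOR (c NOR e))) NOR ((((c NOR c) NOR (e NOR e)) NOR ((c NOR c) NOR (e NOR e))) NOR (((c NOR c) NOR (e NOR e)) NOR ((c NOR c) NOR (e NOR e))))))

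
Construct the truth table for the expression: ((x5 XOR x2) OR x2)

x2 | x5 | Output
----------------
0 | 0 | 0
0 | 1 | 1
1 | 0 | 1
1 | 1 | 1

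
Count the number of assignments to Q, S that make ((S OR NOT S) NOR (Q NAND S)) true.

No assignment satisfies the expression.
Count: 0 out of 4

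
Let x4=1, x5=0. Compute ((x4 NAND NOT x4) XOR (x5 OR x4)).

Substituting: ((1 NAND NOT 1) XOR (0 OR 1))
= 0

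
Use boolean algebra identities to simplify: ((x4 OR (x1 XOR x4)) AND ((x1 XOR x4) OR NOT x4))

By distribution ((E OR v) AND (E OR NOT v) = E):
= (x1 XOR x4)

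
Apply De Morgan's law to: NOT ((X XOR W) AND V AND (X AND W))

NOT (X XOR W) OR NOT V OR NOT (X AND W)
De Morgan's: NOT(AND of terms) = OR of negations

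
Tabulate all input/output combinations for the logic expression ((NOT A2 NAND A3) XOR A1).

A3 | A2 | A1 | Output
---------------------
0 | 0 | 0 | 1
0 | 0 | 1 | 0
0 | 1 | 0 | 1
0 | 1 | 1 | 0
1 | 0 | 0 | 0
1 | 0 | 1 | 1
1 | 1 | 0 | 1
1 | 1 | 1 | 0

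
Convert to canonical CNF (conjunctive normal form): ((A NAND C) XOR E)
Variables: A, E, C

(A OR NOT E OR C) AND (A OR NOT E OR NOT C) AND (NOT A OR E OR NOT C) AND (NOT A OR NOT E OR C)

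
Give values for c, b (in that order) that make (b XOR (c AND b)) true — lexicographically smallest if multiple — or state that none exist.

c=0, b=1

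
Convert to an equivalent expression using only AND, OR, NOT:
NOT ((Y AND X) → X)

(Y AND X) AND NOT X
(Negated implication: NOT(A → B) = A AND NOT B)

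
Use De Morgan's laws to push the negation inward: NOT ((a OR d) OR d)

NOT (a OR d) AND NOT d
De Morgan's: NOT(OR of terms) = AND of negations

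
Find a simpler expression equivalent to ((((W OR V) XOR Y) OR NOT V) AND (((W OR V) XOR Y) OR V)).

By distribution ((E OR v) AND (E OR NOT v) = E):
= ((W OR V) XOR Y)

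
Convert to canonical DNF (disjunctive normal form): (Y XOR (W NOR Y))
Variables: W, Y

(NOT W AND NOT Y) OR (NOT W AND Y) OR (W AND Y)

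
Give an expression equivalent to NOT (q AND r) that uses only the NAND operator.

(((q NAND r) NAND (q NAND r)) NAND ((q NAND r) NAND (q NAND r)))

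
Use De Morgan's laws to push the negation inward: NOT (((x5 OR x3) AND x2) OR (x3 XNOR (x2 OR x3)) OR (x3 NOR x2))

NOT ((x5 OR x3) AND x2) AND NOT (x3 XNOR (x2 OR x3)) AND NOT (x3 NOR x2)
De Morgan's: NOT(OR of terms) = AND of negations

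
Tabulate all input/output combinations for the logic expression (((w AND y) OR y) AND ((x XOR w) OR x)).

w | x | y | Output
------------------
0 | 0 | 0 | 0
0 | 0 | 1 | 0
0 | 1 | 0 | 0
0 | 1 | 1 | 1
1 | 0 | 0 | 0
1 | 0 | 1 | 1
1 | 1 | 0 | 0
1 | 1 | 1 | 1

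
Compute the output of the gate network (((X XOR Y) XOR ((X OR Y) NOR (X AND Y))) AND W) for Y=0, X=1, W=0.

Substituting: (((1 XOR 0) XOR ((1 OR 0) NOR (1 AND 0))) AND 0)
= 0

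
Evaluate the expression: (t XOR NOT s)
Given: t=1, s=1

Substituting: (1 XOR NOT 1)
= 1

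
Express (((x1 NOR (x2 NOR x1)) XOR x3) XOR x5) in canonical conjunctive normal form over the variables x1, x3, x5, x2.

(x1 OR x3 OR x5 OR x2) AND (x1 OR x3 OR NOT x5 OR NOT x2) AND (x1 OR NOT x3 OR x5 OR NOT x2) AND (x1 OR NOT x3 OR NOT x5 OR x2) AND (NOT x1 OR x3 OR x5 OR x2) AND (NOT x1 OR x3 OR x5 OR NOT x2) AND (NOT x1 OR NOT x3 OR NOT x5 OR x2) AND (NOT x1 OR NOT x3 OR NOT x5 OR NOT x2)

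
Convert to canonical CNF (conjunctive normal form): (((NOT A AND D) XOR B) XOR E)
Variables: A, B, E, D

(A OR B OR E OR D) AND (A OR B OR NOT E OR NOT D) AND (A OR NOT B OR E OR NOT D) AND (A OR NOT B OR NOT E OR D) AND (NOT A OR B OR E OR D) AND (NOT A OR B OR E OR NOT D) AND (NOT A OR NOT B OR NOT E OR D) AND (NOT A OR NOT B OR NOT E OR NOT D)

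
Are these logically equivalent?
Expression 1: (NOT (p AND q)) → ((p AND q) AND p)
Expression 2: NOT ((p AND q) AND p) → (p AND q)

Yes, Contrapositive is always equivalent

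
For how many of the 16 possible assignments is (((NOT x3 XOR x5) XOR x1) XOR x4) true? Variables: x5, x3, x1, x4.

Satisfying assignments: (0,0,0,0), (0,0,1,1), (0,1,0,1), (0,1,1,0), (1,0,0,1), (1,0,1,0), (1,1,0,0), (1,1,1,1)
Count: 8 out of 16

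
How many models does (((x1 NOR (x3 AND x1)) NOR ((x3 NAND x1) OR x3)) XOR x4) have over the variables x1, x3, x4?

Satisfying assignments: (0,0,1), (0,1,1), (1,0,1), (1,1,1)
Count: 4 out of 8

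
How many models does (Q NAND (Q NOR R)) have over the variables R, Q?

Satisfying assignments: (0,0), (0,1), (1,0), (1,1)
Count: 4 out of 4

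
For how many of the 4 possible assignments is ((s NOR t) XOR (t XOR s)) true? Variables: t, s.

Satisfying assignments: (0,0), (0,1), (1,0)
Count: 3 out of 4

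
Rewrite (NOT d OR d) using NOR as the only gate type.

(((d NOR d) NOR d) NOR ((d NOR d) NOR d))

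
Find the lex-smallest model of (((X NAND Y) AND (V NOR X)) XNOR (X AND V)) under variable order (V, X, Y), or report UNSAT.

V=0, X=1, Y=0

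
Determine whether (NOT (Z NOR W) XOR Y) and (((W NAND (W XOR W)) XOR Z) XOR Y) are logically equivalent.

No. Counterexample: with Z=0, Y=0, W=0, Expression 1 = 0 but Expression 2 = 1.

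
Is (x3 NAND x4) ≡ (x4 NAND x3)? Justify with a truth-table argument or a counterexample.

Yes, they are equivalent — the two output columns agree on all 4 assignments:
x4 | x3 | Expression 1 | Expression 2
-------------------------------------
0 | 0 | 1 | 1
0 | 1 | 1 | 1
1 | 0 | 1 | 1
1 | 1 | 0 | 0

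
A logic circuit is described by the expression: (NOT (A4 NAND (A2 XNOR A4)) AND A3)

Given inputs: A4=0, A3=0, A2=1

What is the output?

Substituting: (NOT (0 NAND (1 XNOR 0)) AND 0)
= 0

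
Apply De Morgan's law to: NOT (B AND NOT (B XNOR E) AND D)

NOT B OR (B XNOR E) OR NOT D
De Morgan's: NOT(AND of terms) = OR of negations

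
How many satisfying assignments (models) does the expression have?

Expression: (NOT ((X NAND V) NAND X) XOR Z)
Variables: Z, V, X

Satisfying assignments: (0,0,1), (1,0,0), (1,1,0), (1,1,1)
Count: 4 out of 8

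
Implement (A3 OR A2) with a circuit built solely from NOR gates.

((A3 NOR A2) NOR (A3 NOR A2))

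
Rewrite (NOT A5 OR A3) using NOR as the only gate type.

(((A5 NOR A5) NOR A3) NOR ((A5 NOR A5) NOR A3))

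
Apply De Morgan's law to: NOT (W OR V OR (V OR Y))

NOT W AND NOT V AND NOT (V OR Y)
De Morgan's: NOT(OR of terms) = AND of negations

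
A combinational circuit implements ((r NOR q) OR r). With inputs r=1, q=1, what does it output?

Substituting: ((1 NOR 1) OR 1)
= 1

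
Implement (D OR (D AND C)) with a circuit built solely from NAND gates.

((D NAND D) NAND (((D NAND C) NAND (D NAND C)) NAND ((D NAND C) NAND (D NAND C))))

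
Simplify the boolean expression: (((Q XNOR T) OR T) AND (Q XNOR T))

By absorption (E AND (E OR v) = E):
= (Q XNOR T)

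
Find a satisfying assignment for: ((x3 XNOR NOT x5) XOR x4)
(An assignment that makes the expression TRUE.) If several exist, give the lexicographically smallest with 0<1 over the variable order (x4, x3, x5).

x4=0, x3=0, x5=1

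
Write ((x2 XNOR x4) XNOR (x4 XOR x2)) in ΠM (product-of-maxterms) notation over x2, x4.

ΠM(0, 1, 2, 3) = (x2 OR x4) AND (x2 OR NOT x4) AND (NOT x2 OR x4) AND (NOT x2 OR NOT x4)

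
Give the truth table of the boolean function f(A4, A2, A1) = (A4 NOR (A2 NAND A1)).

A4 | A2 | A1 | Output
---------------------
0 | 0 | 0 | 0
0 | 0 | 1 | 0
0 | 1 | 0 | 0
0 | 1 | 1 | 1
1 | 0 | 0 | 0
1 | 0 | 1 | 0
1 | 1 | 0 | 0
1 | 1 | 1 | 0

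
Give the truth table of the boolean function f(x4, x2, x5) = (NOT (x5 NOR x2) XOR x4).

x4 | x2 | x5 | Output
---------------------
0 | 0 | 0 | 0
0 | 0 | 1 | 1
0 | 1 | 0 | 1
0 | 1 | 1 | 1
1 | 0 | 0 | 1
1 | 0 | 1 | 0
1 | 1 | 0 | 0
1 | 1 | 1 | 0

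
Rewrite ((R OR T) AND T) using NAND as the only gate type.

((((R NAND R) NAND (T NAND T)) NAND T) NAND (((R NAND R) NAND (T NAND T)) NAND T))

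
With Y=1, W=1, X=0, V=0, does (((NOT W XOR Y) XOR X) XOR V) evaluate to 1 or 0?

Substituting: (((NOT 1 XOR 1) XOR 0) XOR 0)
= 1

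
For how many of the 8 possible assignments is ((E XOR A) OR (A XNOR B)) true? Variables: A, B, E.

Satisfying assignments: (0,0,0), (0,0,1), (0,1,1), (1,0,0), (1,1,0), (1,1,1)
Count: 6 out of 8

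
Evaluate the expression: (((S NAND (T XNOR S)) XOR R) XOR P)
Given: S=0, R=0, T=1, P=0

Substituting: (((0 NAND (1 XNOR 0)) XOR 0) XOR 0)
= 1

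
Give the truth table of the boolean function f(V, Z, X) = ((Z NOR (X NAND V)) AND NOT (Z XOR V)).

V | Z | X | Output
------------------
0 | 0 | 0 | 0
0 | 0 | 1 | 0
0 | 1 | 0 | 0
0 | 1 | 1 | 0
1 | 0 | 0 | 0
1 | 0 | 1 | 0
1 | 1 | 0 | 0
1 | 1 | 1 | 0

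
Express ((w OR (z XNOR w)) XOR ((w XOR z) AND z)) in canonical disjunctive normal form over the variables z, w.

(NOT z AND NOT w) OR (NOT z AND w) OR (z AND NOT w) OR (z AND w)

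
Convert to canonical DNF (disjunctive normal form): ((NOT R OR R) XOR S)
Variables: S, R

(NOT S AND NOT R) OR (NOT S AND R)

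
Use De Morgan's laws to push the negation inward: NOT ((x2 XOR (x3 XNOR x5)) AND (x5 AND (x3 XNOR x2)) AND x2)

NOT (x2 XOR (x3 XNOR x5)) OR NOT (x5 AND (x3 XNOR x2)) OR NOT x2
De Morgan's: NOT(AND of terms) = OR of negations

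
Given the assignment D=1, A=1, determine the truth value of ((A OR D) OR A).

Substituting: ((1 OR 1) OR 1)
= 1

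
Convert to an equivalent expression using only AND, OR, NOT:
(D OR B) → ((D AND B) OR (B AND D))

NOT (D OR B) OR ((D AND B) OR (B AND D))
(Implication elimination: A → B = NOT A OR B)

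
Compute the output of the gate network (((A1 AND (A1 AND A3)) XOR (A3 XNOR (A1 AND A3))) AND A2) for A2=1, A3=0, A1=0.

Substituting: (((0 AND (0 AND 0)) XOR (0 XNOR (0 AND 0))) AND 1)
= 1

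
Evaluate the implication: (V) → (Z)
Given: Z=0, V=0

Antecedent (V) = 0; consequent (Z) = 0.
0 → 0 = 1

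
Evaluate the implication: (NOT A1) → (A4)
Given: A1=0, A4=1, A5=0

Antecedent (NOT A1) = 1; consequent (A4) = 1.
1 → 1 = 1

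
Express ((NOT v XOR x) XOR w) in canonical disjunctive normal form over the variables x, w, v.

(NOT x AND NOT w AND NOT v) OR (NOT x AND w AND v) OR (x AND NOT w AND v) OR (x AND w AND NOT v)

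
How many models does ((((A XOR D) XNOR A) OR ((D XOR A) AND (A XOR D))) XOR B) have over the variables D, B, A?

Satisfying assignments: (0,0,0), (0,0,1), (1,0,0), (1,1,1)
Count: 4 out of 8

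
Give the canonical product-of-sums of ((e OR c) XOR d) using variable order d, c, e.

ΠM(0, 5, 6, 7) = (d OR c OR e) AND (NOT d OR c OR NOT e) AND (NOT d OR NOT c OR e) AND (NOT d OR NOT c OR NOT e)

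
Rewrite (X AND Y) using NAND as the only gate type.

((X NAND Y) NAND (X NAND Y))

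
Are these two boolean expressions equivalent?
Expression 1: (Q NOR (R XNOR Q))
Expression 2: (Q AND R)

No. Counterexample: with Q=0, R=1, Expression 1 = 1 but Expression 2 = 0.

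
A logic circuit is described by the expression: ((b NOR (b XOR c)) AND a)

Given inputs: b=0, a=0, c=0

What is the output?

Substituting: ((0 NOR (0 XOR 0)) AND 0)
= 0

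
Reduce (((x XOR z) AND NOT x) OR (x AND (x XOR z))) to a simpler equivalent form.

By distribution ((E AND v) OR (E AND NOT v) = E):
= (x XOR z)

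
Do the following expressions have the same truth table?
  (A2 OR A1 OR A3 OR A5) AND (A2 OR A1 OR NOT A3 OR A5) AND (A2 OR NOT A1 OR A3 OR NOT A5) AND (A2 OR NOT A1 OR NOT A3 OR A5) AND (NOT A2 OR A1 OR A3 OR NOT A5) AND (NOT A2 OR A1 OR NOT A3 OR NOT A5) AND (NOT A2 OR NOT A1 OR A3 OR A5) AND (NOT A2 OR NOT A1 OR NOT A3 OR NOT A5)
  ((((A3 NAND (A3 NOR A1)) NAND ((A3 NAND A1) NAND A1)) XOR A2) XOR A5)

Yes, they are equivalent — the two output columns agree on all 16 assignments:
A2 | A1 | A3 | A5 | Expression 1 | Expression 2
-----------------------------------------------
0 | 0 | 0 | 0 | 0 | 0
0 | 0 | 0 | 1 | 1 | 1
0 | 0 | 1 | 0 | 0 | 0
0 | 0 | 1 | 1 | 1 | 1
0 | 1 | 0 | 0 | 1 | 1
0 | 1 | 0 | 1 | 0 | 0
0 | 1 | 1 | 0 | 0 | 0
0 | 1 | 1 | 1 | 1 | 1
1 | 0 | 0 | 0 | 1 | 1
1 | 0 | 0 | 1 | 0 | 0
1 | 0 | 1 | 0 | 1 | 1
1 | 0 | 1 | 1 | 0 | 0
1 | 1 | 0 | 0 | 0 | 0
1 | 1 | 0 | 1 | 1 | 1
1 | 1 | 1 | 0 | 1 | 1
1 | 1 | 1 | 1 | 0 | 0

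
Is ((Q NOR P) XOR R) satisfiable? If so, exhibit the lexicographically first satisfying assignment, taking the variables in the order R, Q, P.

R=0, Q=0, P=0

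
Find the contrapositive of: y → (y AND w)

Contrapositive: NOT (y AND w) → NOT y
Note: A statement and its contrapositive are logically equivalent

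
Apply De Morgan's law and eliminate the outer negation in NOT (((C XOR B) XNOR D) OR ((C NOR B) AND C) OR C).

NOT ((C XOR B) XNOR D) AND NOT ((C NOR B) AND C) AND NOT C
De Morgan's: NOT(OR of terms) = AND of negations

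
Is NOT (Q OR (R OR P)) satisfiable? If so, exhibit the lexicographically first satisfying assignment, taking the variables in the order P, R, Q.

P=0, R=0, Q=0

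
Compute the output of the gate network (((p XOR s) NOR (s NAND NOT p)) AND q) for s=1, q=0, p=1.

Substituting: (((1 XOR 1) NOR (1 NAND NOT 1)) AND 0)
= 0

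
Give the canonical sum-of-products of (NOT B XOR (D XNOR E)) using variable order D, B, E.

Σm(1, 2, 4, 7) = (NOT D AND NOT B AND E) OR (NOT D AND B AND NOT E) OR (D AND NOT B AND NOT E) OR (D AND B AND E)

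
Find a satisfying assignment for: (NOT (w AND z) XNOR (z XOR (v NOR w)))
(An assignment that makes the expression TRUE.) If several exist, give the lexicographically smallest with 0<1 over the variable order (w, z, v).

w=0, z=0, v=0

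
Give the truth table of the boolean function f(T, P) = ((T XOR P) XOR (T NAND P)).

T | P | Output
--------------
0 | 0 | 1
0 | 1 | 0
1 | 0 | 0
1 | 1 | 0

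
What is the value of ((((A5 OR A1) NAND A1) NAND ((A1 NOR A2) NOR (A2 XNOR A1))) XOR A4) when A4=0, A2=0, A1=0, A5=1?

Substituting: ((((1 OR 0) NAND 0) NAND ((0 NOR 0) NOR (0 XNOR 0))) XOR 0)
= 1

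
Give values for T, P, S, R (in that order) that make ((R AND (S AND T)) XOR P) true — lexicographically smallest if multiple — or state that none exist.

T=0, P=1, S=0, R=0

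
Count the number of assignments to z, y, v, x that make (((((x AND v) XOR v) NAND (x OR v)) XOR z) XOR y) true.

Satisfying assignments: (0,0,0,0), (0,0,0,1), (0,0,1,1), (0,1,1,0), (1,0,1,0), (1,1,0,0), (1,1,0,1), (1,1,1,1)
Count: 8 out of 16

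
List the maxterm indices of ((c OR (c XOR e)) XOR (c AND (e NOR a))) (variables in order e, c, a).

ΠM(0, 1, 2) = (e OR c OR a) AND (e OR c OR NOT a) AND (e OR NOT c OR a)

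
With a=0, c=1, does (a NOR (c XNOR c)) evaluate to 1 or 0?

Substituting: (0 NOR (1 XNOR 1))
= 0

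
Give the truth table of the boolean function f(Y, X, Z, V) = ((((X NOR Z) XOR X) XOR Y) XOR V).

Y | X | Z | V | Output
----------------------
0 | 0 | 0 | 0 | 1
0 | 0 | 0 | 1 | 0
0 | 0 | 1 | 0 | 0
0 | 0 | 1 | 1 | 1
0 | 1 | 0 | 0 | 1
0 | 1 | 0 | 1 | 0
0 | 1 | 1 | 0 | 1
0 | 1 | 1 | 1 | 0
1 | 0 | 0 | 0 | 0
1 | 0 | 0 | 1 | 1
1 | 0 | 1 | 0 | 1
1 | 0 | 1 | 1 | 0
1 | 1 | 0 | 0 | 0
1 | 1 | 0 | 1 | 1
1 | 1 | 1 | 0 | 0
1 | 1 | 1 | 1 | 1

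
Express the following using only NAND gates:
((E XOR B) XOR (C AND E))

((((E NAND (E NAND B)) NAND (B NAND (E NAND B))) NAND (((E NAND (E NAND B)) NAND (B NAND (E NAND B))) NAND ((C NAND E) NAND (C NAND E)))) NAND (((C NAND E) NAND (C NAND E)) NAND (((E NAND (E NAND B)) NAND (B NAND (E NAND B))) NAND ((C NAND E) NAND (C NAND E)))))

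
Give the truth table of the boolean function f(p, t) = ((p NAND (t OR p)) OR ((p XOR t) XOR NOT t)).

p | t | Output
--------------
0 | 0 | 1
0 | 1 | 1
1 | 0 | 0
1 | 1 | 0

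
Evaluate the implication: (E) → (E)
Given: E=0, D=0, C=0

Antecedent (E) = 0; consequent (E) = 0.
0 → 0 = 1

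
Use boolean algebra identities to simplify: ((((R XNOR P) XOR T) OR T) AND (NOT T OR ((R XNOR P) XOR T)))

By distribution ((E OR v) AND (E OR NOT v) = E):
= ((R XNOR P) XOR T)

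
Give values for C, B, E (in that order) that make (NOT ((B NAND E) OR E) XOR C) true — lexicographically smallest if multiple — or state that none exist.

C=1, B=0, E=0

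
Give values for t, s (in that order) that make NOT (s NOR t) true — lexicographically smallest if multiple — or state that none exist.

t=0, s=1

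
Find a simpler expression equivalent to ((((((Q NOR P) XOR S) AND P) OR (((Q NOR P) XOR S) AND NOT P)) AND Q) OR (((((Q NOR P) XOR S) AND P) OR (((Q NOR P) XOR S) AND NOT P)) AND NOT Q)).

By distribution ((E AND v) OR (E AND NOT v) = E) then distribution ((E AND v) OR (E AND NOT v) = E):
= ((Q NOR P) XOR S)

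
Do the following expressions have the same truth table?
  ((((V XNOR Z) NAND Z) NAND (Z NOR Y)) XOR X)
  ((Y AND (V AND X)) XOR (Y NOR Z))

No. Counterexample: with Y=0, V=0, X=0, Z=0, Expression 1 = 0 but Expression 2 = 1.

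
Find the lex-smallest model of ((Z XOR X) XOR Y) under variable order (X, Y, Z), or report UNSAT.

X=0, Y=0, Z=1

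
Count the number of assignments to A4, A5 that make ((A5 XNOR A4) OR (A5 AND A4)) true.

Satisfying assignments: (0,0), (1,1)
Count: 2 out of 4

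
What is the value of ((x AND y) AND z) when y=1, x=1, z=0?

Substituting: ((1 AND 1) AND 0)
= 0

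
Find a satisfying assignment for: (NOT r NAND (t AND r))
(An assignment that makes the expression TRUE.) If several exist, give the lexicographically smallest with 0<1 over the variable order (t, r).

t=0, r=0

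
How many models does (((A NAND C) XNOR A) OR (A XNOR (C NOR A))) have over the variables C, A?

Satisfying assignments: (0,1), (1,0)
Count: 2 out of 4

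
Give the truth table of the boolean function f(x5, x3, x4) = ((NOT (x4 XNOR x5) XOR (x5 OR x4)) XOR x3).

x5 | x3 | x4 | Output
---------------------
0 | 0 | 0 | 0
0 | 0 | 1 | 0
0 | 1 | 0 | 1
0 | 1 | 1 | 1
1 | 0 | 0 | 0
1 | 0 | 1 | 1
1 | 1 | 0 | 1
1 | 1 | 1 | 0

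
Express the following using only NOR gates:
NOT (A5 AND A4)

(((A5 NOR A5) NOR (A4 NOR A4)) NOR ((A5 NOR A5) NOR (A4 NOR A4)))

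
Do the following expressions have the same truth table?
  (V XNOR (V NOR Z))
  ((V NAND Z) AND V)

No. Counterexample: with Z=0, V=1, Expression 1 = 0 but Expression 2 = 1.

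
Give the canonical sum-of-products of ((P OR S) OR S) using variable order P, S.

Σm(1, 2, 3) = (NOT P AND S) OR (P AND NOT S) OR (P AND S)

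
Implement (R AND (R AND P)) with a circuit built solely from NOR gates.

((R NOR R) NOR (((R NOR R) NOR (P NOR P)) NOR ((R NOR R) NOR (P NOR P))))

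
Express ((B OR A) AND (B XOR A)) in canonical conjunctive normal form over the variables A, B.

(A OR B) AND (NOT A OR NOT B)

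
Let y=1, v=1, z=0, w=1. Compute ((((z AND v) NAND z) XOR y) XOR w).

Substituting: ((((0 AND 1) NAND 0) XOR 1) XOR 1)
= 1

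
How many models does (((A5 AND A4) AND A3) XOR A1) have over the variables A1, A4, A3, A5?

Satisfying assignments: (0,1,1,1), (1,0,0,0), (1,0,0,1), (1,0,1,0), (1,0,1,1), (1,1,0,0), (1,1,0,1), (1,1,1,0)
Count: 8 out of 16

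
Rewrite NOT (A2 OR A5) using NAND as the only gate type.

(((A2 NAND A2) NAND (A5 NAND A5)) NAND ((A2 NAND A2) NAND (A5 NAND A5)))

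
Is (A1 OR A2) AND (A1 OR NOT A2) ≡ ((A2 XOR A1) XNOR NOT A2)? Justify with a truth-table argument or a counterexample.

Yes, they are equivalent — the two output columns agree on all 4 assignments:
A1 | A2 | Expression 1 | Expression 2
-------------------------------------
0 | 0 | 0 | 0
0 | 1 | 0 | 0
1 | 0 | 1 | 1
1 | 1 | 1 | 1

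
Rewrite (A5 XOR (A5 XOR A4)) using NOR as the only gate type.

((((A5 NOR ((((A5 NOR A4) NOR (A5 NOR A4)) NOR ((A5 NOR A4) NOR (A5 NOR A4))) NOR ((((A5 NOR A5) NOR (A4 NOR A4)) NOR ((A5 NOR A5) NOR (A4 NOR A4))) NOR (((A5 NOR A5) NOR (A4 NOR A4)) NOR ((A5 NOR A5) NOR (A4 NOR A4)))))) NOR (A5 NOR ((((A5 NOR A4) NOR (A5 NOR A4)) NOR ((A5 NOR A4) NOR (A5 NOR A4))) NOR ((((A5 NOR A5) NOR (A4 NOR A4)) NOR ((A5 NOR A5) NOR (A4 NOR A4))) NOR (((A5 NOR A5) NOR (A4 NOR A4)) NOR ((A5 NOR A5) NOR (A4 NOR A4))))))) NOR ((A5 NOR ((((A5 NOR A4) NOR (A5 NOR A4)) NOR ((A5 NOR A4) NOR (A5 NOR A4))) NOR ((((A5 NOR A5) NOR (A4 NOR A4)) NOR ((A5 NOR A5) NOR (A4 NOR A4))) NOR (((A5 NOR A5) NOR (A4 NOR A4)) NOR ((A5 NOR A5) NOR (A4 NOR A4)))))) NOR (A5 NOR ((((A5 NOR A4) NOR (A5 NOR A4)) NOR ((A5 NOR A4) NOR (A5 NOR A4))) NOR ((((A5 NOR A5) NOR (A4 NOR A4)) NOR ((A5 NOR A5) NOR (A4 NOR A4))) NOR (((A5 NOR A5) NOR (A4 NOR A4)) NOR ((A5 NOR A5) NOR (A4 NOR A4)))))))) NOR ((((A5 NOR A5) NOR (((((A5 NOR A4) NOR (A5 NOR A4)) NOR ((A5 NOR A4) NOR (A5 NOR A4))) NOR ((((A5 NOR A5) NOR (A4 NOR A4)) NOR ((A5 NOR A5) NOR (A4 NOR A4))) NOR (((A5 NOR A5) NOR (A4 NOR A4)) NOR ((A5 NOR A5) NOR (A4 NOR A4))))) NOR ((((A5 NOR A4) NOR (A5 NOR A4)) NOR ((A5 NOR A4) NOR (A5 NOR A4))) NOR ((((A5 NOR A5) NOR (A4 NOR A4)) NOR ((A5 NOR A5) NOR (A4 NOR A4))) NOR (((A5 NOR A5) NOR (A4 NOR A4)) NOR ((A5 NOR A5) NOR (A4 NOR A4))))))) NOR ((A5 NOR A5) NOR (((((A5 NOR A4) NOR (A5 NOR A4)) NOR ((A5 NOR A4) NOR (A5 NOR A4))) NOR ((((A5 NOR A5) NOR (A4 NOR A4)) NOR ((A5 NOR A5) NOR (A4 NOR A4))) NOR (((A5 NOR A5) NOR (A4 NOR A4)) NOR ((A5 NOR A5) NOR (A4 NOR A4))))) NOR ((((A5 NOR A4) NOR (A5 NOR A4)) NOR ((A5 NOR A4) NOR (A5 NOR A4))) NOR ((((A5 NOR A5) NOR (A4 NOR A4)) NOR ((A5 NOR A5) NOR (A4 NOR A4))) NOR (((A5 NOR A5) NOR (A4 NOR A4)) NOR ((A5 NOR A5) NOR (A4 NOR A4)))))))) NOR (((A5 NOR A5) NOR (((((A5 NOR A4) NOR (A5 NOR A4)) NOR ((A5 NOR A4) NOR (A5 NOR A4))) NOR ((((A5 NOR A5) NOR (A4 NOR A4)) NOR ((A5 NOR A5) NOR (A4 NOR A4))) NOR (((A5 NOR A5) NOR (A4 NOR A4)) NOR ((A5 NOR A5) NOR (A4 NOR A4))))) NOR ((((A5 NOR A4) NOR (A5 NOR A4)) NOR ((A5 NOR A4) NOR (A5 NOR A4))) NOR ((((A5 NOR A5) NOR (A4 NOR A4)) NOR ((A5 NOR A5) NOR (A4 NOR A4))) NOR (((A5 NOR A5) NOR (A4 NOR A4)) NOR ((A5 NOR A5) NOR (A4 NOR A4))))))) NOR ((A5 NOR A5) NOR (((((A5 NOR A4) NOR (A5 NOR A4)) NOR ((A5 NOR A4) NOR (A5 NOR A4))) NOR ((((A5 NOR A5) NOR (A4 NOR A4)) NOR ((A5 NOR A5) NOR (A4 NOR A4))) NOR (((A5 NOR A5) NOR (A4 NOR A4)) NOR ((A5 NOR A5) NOR (A4 NOR A4))))) NOR ((((A5 NOR A4) NOR (A5 NOR A4)) NOR ((A5 NOR A4) NOR (A5 NOR A4))) NOR ((((A5 NOR A5) NOR (A4 NOR A4)) NOR ((A5 NOR A5) NOR (A4 NOR A4))) NOR (((A5 NOR A5) NOR (A4 NOR A4)) NOR ((A5 NOR A5) NOR (A4 NOR A4))))))))))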